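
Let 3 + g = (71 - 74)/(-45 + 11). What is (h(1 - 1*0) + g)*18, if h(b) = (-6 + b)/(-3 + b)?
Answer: -126/17 ≈ -7.4118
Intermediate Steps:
h(b) = (-6 + b)/(-3 + b)
g = -99/34 (g = -3 + (71 - 74)/(-45 + 11) = -3 - 3/(-34) = -3 - 3*(-1/34) = -3 + 3/34 = -99/34 ≈ -2.9118)
(h(1 - 1*0) + g)*18 = ((-6 + (1 - 1*0))/(-3 + (1 - 1*0)) - 99/34)*18 = ((-6 + (1 + 0))/(-3 + (1 + 0)) - 99/34)*18 = ((-6 + 1)/(-3 + 1) - 99/34)*18 = (-5/(-2) - 99/34)*18 = (-½*(-5) - 99/34)*18 = (5/2 - 99/34)*18 = -7/17*18 = -126/17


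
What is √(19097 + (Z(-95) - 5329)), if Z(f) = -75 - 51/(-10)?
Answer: √1369810/10 ≈ 117.04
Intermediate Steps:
Z(f) = -699/10 (Z(f) = -75 - 51*(-⅒) = -75 + 51/10 = -699/10)
√(19097 + (Z(-95) - 5329)) = √(19097 + (-699/10 - 5329)) = √(19097 - 53989/10) = √(136981/10) = √1369810/10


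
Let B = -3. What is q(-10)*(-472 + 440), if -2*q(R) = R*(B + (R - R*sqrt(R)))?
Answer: 2080 - 1600*I*sqrt(10) ≈ 2080.0 - 5059.6*I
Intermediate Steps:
q(R) = -R*(-3 + R - R**(3/2))/2 (q(R) = -R*(-3 + (R - R*sqrt(R)))/2 = -R*(-3 + (R - R**(3/2)))/2 = -R*(-3 + R - R**(3/2))/2)
q(-10)*(-472 + 440) = ((-10)**(5/2)/2 - 1/2*(-10)**2 + (3/2)*(-10))*(-472 + 440) = ((100*I*sqrt(10))/2 - 1/2*100 - 15)*(-32) = (50*I*sqrt(10) - 50 - 15)*(-32) = (-65 + 50*I*sqrt(10))*(-32) = 2080 - 1600*I*sqrt(10)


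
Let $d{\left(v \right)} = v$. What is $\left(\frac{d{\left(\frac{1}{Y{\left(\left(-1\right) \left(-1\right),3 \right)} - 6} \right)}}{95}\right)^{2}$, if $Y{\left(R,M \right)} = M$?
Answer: $\frac{1}{81225} \approx 1.2311 \cdot 10^{-5}$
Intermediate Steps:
$\left(\frac{d{\left(\frac{1}{Y{\left(\left(-1\right) \left(-1\right),3 \right)} - 6} \right)}}{95}\right)^{2} = \left(\frac{1}{\left(3 - 6\right) 95}\right)^{2} = \left(\frac{1}{-3} \cdot \frac{1}{95}\right)^{2} = \left(\left(- \frac{1}{3}\right) \frac{1}{95}\right)^{2} = \left(- \frac{1}{285}\right)^{2} = \frac{1}{81225}$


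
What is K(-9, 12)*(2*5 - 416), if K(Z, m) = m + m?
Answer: -9744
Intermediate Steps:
K(Z, m) = 2*m
K(-9, 12)*(2*5 - 416) = (2*12)*(2*5 - 416) = 24*(10 - 416) = 24*(-406) = -9744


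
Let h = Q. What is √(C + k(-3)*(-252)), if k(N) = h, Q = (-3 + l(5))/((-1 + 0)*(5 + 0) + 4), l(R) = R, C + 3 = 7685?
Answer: √8186 ≈ 90.477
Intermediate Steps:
C = 7682 (C = -3 + 7685 = 7682)
Q = -2 (Q = (-3 + 5)/((-1 + 0)*(5 + 0) + 4) = 2/(-1*5 + 4) = 2/(-5 + 4) = 2/(-1) = 2*(-1) = -2)
h = -2
k(N) = -2
√(C + k(-3)*(-252)) = √(7682 - 2*(-252)) = √(7682 + 504) = √8186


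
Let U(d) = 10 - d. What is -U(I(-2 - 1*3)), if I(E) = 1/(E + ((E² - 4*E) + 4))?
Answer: -439/44 ≈ -9.9773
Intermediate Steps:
I(E) = 1/(4 + E² - 3*E) (I(E) = 1/(E + (4 + E² - 4*E)) = 1/(4 + E² - 3*E))
-U(I(-2 - 1*3)) = -(10 - 1/(4 + (-2 - 1*3)² - 3*(-2 - 1*3))) = -(10 - 1/(4 + (-2 - 3)² - 3*(-2 - 3))) = -(10 - 1/(4 + (-5)² - 3*(-5))) = -(10 - 1/(4 + 25 + 15)) = -(10 - 1/44) = -1*439/44 = -439/44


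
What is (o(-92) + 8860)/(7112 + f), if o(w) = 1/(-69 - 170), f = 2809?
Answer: 2117539/2371119 ≈ 0.89305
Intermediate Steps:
o(w) = -1/239 (o(w) = 1/(-239) = -1/239)
(o(-92) + 8860)/(7112 + f) = (-1/239 + 8860)/(7112 + 2809) = (2117539/239)/9921 = (2117539/239)*(1/9921) = 2117539/2371119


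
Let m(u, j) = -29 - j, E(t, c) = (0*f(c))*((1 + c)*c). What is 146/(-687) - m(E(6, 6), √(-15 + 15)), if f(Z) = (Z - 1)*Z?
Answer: 19777/687 ≈ 28.787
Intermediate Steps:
f(Z) = Z*(-1 + Z) (f(Z) = (-1 + Z)*Z = Z*(-1 + Z))
E(t, c) = 0 (E(t, c) = (0*(c*(-1 + c)))*((1 + c)*c) = 0*(c*(1 + c)) = 0)
146/(-687) - m(E(6, 6), √(-15 + 15)) = 146/(-687) - (-29 - √(-15 + 15)) = 146*(-1/687) - (-29 - √0) = -146/687 - (-29 - 1*0) = -146/687 - (-29 + 0) = -146/687 - 1*(-29) = -146/687 + 29 = 19777/687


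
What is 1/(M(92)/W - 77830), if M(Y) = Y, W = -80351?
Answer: -80351/6253718422 ≈ -1.2849e-5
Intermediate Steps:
1/(M(92)/W - 77830) = 1/(92/(-80351) - 77830) = 1/(92*(-1/80351) - 77830) = 1/(-92/80351 - 77830) = 1/(-6253718422/80351) = -80351/6253718422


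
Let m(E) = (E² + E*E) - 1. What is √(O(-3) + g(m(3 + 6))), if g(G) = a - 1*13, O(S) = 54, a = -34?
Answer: √7 ≈ 2.6458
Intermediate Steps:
m(E) = -1 + 2*E² (m(E) = (E² + E²) - 1 = 2*E² - 1 = -1 + 2*E²)
g(G) = -47 (g(G) = -34 - 1*13 = -34 - 13 = -47)
√(O(-3) + g(m(3 + 6))) = √(54 - 47) = √7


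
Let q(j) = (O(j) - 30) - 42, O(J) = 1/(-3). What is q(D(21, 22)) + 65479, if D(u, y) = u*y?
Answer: 196220/3 ≈ 65407.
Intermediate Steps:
O(J) = -1/3
q(j) = -217/3 (q(j) = (-1/3 - 30) - 42 = -91/3 - 42 = -217/3)
q(D(21, 22)) + 65479 = -217/3 + 65479 = 196220/3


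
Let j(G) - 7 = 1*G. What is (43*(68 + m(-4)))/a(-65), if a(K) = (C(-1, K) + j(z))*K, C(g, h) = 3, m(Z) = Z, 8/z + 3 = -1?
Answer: -344/65 ≈ -5.2923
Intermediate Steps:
z = -2 (z = 8/(-3 - 1) = 8/(-4) = 8*(-¼) = -2)
j(G) = 7 + G (j(G) = 7 + 1*G = 7 + G)
a(K) = 8*K (a(K) = (3 + (7 - 2))*K = (3 + 5)*K = 8*K)
(43*(68 + m(-4)))/a(-65) = (43*(68 - 4))/((8*(-65))) = (43*64)/(-520) = 2752*(-1/520) = -344/65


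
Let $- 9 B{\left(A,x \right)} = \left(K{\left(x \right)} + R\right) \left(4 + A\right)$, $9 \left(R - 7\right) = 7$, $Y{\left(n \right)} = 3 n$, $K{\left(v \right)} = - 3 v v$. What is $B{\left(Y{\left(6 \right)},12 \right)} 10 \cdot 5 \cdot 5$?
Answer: $\frac{20999000}{81} \approx 2.5925 \cdot 10^{5}$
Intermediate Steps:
$K{\left(v \right)} = - 3 v^{2}$
$R = \frac{70}{9}$ ($R = 7 + \frac{1}{9} \cdot 7 = 7 + \frac{7}{9} = \frac{70}{9} \approx 7.7778$)
$B{\left(A,x \right)} = - \frac{\left(4 + A\right) \left(\frac{70}{9} - 3 x^{2}\right)}{9}$ ($B{\left(A,x \right)} = - \frac{\left(- 3 x^{2} + \frac{70}{9}\right) \left(4 + A\right)}{9} = - \frac{\left(\frac{70}{9} - 3 x^{2}\right) \left(4 + A\right)}{9} = - \frac{\left(4 + A\right) \left(\frac{70}{9} - 3 x^{2}\right)}{9}$)
$B{\left(Y{\left(6 \right)},12 \right)} 10 \cdot 5 \cdot 5 = \left(- \frac{280}{81} - \frac{70 \cdot 3 \cdot 6}{81} + \frac{4 \cdot 12^{2}}{3} + \frac{3 \cdot 6 \cdot 12^{2}}{3}\right) 10 \cdot 5 \cdot 5 = \left(- \frac{280}{81} - \frac{140}{9} + \frac{4}{3} \cdot 144 + \frac{1}{3} \cdot 18 \cdot 144\right) 50 \cdot 5 = \left(- \frac{280}{81} - \frac{140}{9} + 192 + 864\right) 250 = \frac{83996}{81} \cdot 250 = \frac{20999000}{81}$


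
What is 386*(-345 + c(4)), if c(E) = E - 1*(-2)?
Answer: -130854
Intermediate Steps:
c(E) = 2 + E (c(E) = E + 2 = 2 + E)
386*(-345 + c(4)) = 386*(-345 + (2 + 4)) = 386*(-345 + 6) = 386*(-339) = -130854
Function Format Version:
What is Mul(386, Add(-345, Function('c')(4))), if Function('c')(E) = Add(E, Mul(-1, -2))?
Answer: -130854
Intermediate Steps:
Function('c')(E) = Add(2, E) (Function('c')(E) = Add(E, 2) = Add(2, E))
Mul(386, Add(-345, Function('c')(4))) = Mul(386, Add(-345, Add(2, 4))) = Mul(386, Add(-345, 6)) = Mul(386, -339) = -130854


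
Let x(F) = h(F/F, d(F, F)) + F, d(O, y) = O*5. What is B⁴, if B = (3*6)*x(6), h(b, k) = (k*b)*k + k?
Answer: 80573720066850816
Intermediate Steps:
d(O, y) = 5*O
h(b, k) = k + b*k² (h(b, k) = (b*k)*k + k = b*k² + k = k + b*k²)
x(F) = F + 5*F*(1 + 5*F) (x(F) = (5*F)*(1 + (F/F)*(5*F)) + F = (5*F)*(1 + 1*(5*F)) + F = (5*F)*(1 + 5*F) + F = 5*F*(1 + 5*F) + F = F + 5*F*(1 + 5*F))
B = 16848 (B = (3*6)*(6*(6 + 25*6)) = 18*(6*(6 + 150)) = 18*(6*156) = 18*936 = 16848)
B⁴ = 16848⁴ = 80573720066850816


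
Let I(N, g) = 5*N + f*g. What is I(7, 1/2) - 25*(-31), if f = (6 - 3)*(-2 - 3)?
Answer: 1605/2 ≈ 802.50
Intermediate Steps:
f = -15 (f = 3*(-5) = -15)
I(N, g) = -15*g + 5*N (I(N, g) = 5*N - 15*g = -15*g + 5*N)
I(7, 1/2) - 25*(-31) = (-15/2 + 5*7) - 25*(-31) = (-15*1/2 + 35) + 775 = (-15/2 + 35) + 775 = 55/2 + 775 = 1605/2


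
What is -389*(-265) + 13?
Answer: 103098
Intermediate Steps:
-389*(-265) + 13 = 103085 + 13 = 103098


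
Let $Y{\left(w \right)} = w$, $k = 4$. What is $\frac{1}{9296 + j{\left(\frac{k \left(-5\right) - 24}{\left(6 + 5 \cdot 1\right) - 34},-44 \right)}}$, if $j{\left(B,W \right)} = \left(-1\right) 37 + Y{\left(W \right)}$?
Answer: $\frac{1}{9215} \approx 0.00010852$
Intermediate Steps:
$j{\left(B,W \right)} = -37 + W$ ($j{\left(B,W \right)} = \left(-1\right) 37 + W = -37 + W$)
$\frac{1}{9296 + j{\left(\frac{k \left(-5\right) - 24}{\left(6 + 5 \cdot 1\right) - 34},-44 \right)}} = \frac{1}{9296 - 81} = \frac{1}{9215}$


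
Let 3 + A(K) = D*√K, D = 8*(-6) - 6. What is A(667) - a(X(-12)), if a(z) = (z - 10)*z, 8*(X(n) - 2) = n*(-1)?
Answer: 79/4 - 54*√667 ≈ -1374.9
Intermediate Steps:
X(n) = 2 - n/8 (X(n) = 2 + (n*(-1))/8 = 2 + (-n)/8 = 2 - n/8)
D = -54 (D = -48 - 6 = -54)
a(z) = z*(-10 + z) (a(z) = (-10 + z)*z = z*(-10 + z))
A(K) = -3 - 54*√K
A(667) - a(X(-12)) = (-3 - 54*√667) - (2 - ⅛*(-12))*(-10 + (2 - ⅛*(-12))) = (-3 - 54*√667) - (2 + 3/2)*(-10 + (2 + 3/2)) = (-3 - 54*√667) - 7*(-10 + 7/2)/2 = (-3 - 54*√667) - 7*(-13)/(2*2) = (-3 - 54*√667) - 1*(-91/4) = (-3 - 54*√667) + 91/4 = 79/4 - 54*√667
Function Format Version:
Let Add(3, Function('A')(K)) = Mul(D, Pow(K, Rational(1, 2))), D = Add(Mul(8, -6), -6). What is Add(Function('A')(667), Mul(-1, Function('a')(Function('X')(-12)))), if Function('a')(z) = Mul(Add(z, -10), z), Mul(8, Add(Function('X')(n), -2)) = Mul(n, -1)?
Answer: Add(Rational(79, 4), Mul(-54, Pow(667, Rational(1, 2)))) ≈ -1374.9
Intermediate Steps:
Function('X')(n) = Add(2, Mul(Rational(-1, 8), n)) (Function('X')(n) = Add(2, Mul(Rational(1, 8), Mul(n, -1))) = Add(2, Mul(Rational(1, 8), Mul(-1, n))) = Add(2, Mul(Rational(-1, 8), n)))
D = -54 (D = Add(-48, -6) = -54)
Function('a')(z) = Mul(z, Add(-10, z)) (Function('a')(z) = Mul(Add(-10, z), z) = Mul(z, Add(-10, z)))
Function('A')(K) = Add(-3, Mul(-54, Pow(K, Rational(1, 2))))
Add(Function('A')(667), Mul(-1, Function('a')(Function('X')(-12)))) = Add(Add(-3, Mul(-54, Pow(667, Rational(1, 2)))), Mul(-1, Mul(Add(2, Mul(Rational(-1, 8), -12)), Add(-10, Add(2, Mul(Rational(-1, 8), -12)))))) = Add(Add(-3, Mul(-54, Pow(667, Rational(1, 2)))), Mul(-1, Mul(Add(2, Rational(3, 2)), Add(-10, Add(2, Rational(3, 2)))))) = Add(Add(-3, Mul(-54, Pow(667, Rational(1, 2)))), Mul(-1, Mul(Rational(7, 2), Add(-10, Rational(7, 2))))) = Add(Add(-3, Mul(-54, Pow(667, Rational(1, 2)))), Mul(-1, Mul(Rational(7, 2), Rational(-13, 2)))) = Add(Add(-3, Mul(-54, Pow(667, Rational(1, 2)))), Mul(-1, Rational(-91, 4))) = Add(Add(-3, Mul(-54, Pow(667, Rational(1, 2)))), Rational(91, 4)) = Add(Rational(79, 4), Mul(-54, Pow(667, Rational(1, 2))))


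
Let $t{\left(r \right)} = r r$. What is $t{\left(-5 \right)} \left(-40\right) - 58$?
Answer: $-1058$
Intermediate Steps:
$t{\left(r \right)} = r^{2}$
$t{\left(-5 \right)} \left(-40\right) - 58 = \left(-5\right)^{2} \left(-40\right) - 58 = 25 \left(-40\right) - 58 = -1000 - 58 = -1058$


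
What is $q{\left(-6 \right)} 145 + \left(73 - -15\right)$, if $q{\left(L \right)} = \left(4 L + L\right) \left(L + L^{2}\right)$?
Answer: $-130412$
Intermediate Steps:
$q{\left(L \right)} = 5 L \left(L + L^{2}\right)$
$q{\left(-6 \right)} 145 + \left(73 - -15\right) = 5 \left(-6\right)^{2} \left(1 - 6\right) 145 + \left(73 - -15\right) = 5 \cdot 36 \left(-5\right) 145 + \left(73 + 15\right) = \left(-900\right) 145 + 88 = -130500 + 88 = -130412$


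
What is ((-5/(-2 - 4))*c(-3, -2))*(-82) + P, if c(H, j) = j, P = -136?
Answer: 2/3 ≈ 0.66667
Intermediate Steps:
((-5/(-2 - 4))*c(-3, -2))*(-82) + P = (-5/(-2 - 4)*(-2))*(-82) - 136 = (-5/(-6)*(-2))*(-82) - 136 = (-5*(-1/6)*(-2))*(-82) - 136 = ((5/6)*(-2))*(-82) - 136 = -5/3*(-82) - 136 = 410/3 - 136 = 2/3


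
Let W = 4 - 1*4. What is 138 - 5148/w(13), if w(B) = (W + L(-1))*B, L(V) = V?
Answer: 534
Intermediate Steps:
W = 0 (W = 4 - 4 = 0)
w(B) = -B (w(B) = (0 - 1)*B = -B)
138 - 5148/w(13) = 138 - 5148/((-1*13)) = 138 - 5148/(-13) = 138 - 5148*(-1)/13 = 138 - 66*(-6) = 138 + 396 = 534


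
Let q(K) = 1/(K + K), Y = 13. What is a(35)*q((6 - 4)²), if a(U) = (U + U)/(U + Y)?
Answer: 35/192 ≈ 0.18229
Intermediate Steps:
a(U) = 2*U/(13 + U) (a(U) = (U + U)/(U + 13) = (2*U)/(13 + U) = 2*U/(13 + U))
q(K) = 1/(2*K)
a(35)*q((6 - 4)²) = (2*35/(13 + 35))*(1/(2*((6 - 4)²))) = (2*35/48)*(1/(2*(2²))) = (2*35*(1/48))*((½)/4) = 35*((½)*(¼))/24 = (35/24)*(⅛) = 35/192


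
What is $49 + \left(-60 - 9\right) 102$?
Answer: $-6989$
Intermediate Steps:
$49 + \left(-60 - 9\right) 102 = 49 - 7038 = -6989$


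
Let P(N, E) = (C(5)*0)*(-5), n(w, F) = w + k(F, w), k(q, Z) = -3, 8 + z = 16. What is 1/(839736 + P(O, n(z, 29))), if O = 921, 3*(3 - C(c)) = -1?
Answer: 1/839736 ≈ 1.1909e-6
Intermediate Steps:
z = 8 (z = -8 + 16 = 8)
C(c) = 10/3 (C(c) = 3 - 1/3*(-1) = 3 + 1/3 = 10/3)
n(w, F) = -3 + w (n(w, F) = w - 3 = -3 + w)
P(N, E) = 0 (P(N, E) = ((10/3)*0)*(-5) = 0*(-5) = 0)
1/(839736 + P(O, n(z, 29))) = 1/(839736 + 0) = 1/839736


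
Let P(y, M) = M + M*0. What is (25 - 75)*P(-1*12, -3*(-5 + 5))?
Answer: 0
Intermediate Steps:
P(y, M) = M (P(y, M) = M + 0 = M)
(25 - 75)*P(-1*12, -3*(-5 + 5)) = (25 - 75)*(-3*(-5 + 5)) = -(-150)*0 = -50*0 = 0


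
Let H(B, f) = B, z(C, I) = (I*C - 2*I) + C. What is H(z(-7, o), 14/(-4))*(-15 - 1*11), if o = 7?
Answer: 1820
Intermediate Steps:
z(C, I) = C - 2*I + C*I (z(C, I) = (C*I - 2*I) + C = (-2*I + C*I) + C = C - 2*I + C*I)
H(z(-7, o), 14/(-4))*(-15 - 1*11) = (-7 - 2*7 - 7*7)*(-15 - 1*11) = (-7 - 14 - 49)*(-15 - 11) = -70*(-26) = 1820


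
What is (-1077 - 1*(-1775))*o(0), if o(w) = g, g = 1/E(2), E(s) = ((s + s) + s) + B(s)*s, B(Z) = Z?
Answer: 349/5 ≈ 69.800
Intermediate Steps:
E(s) = s² + 3*s (E(s) = ((s + s) + s) + s*s = (2*s + s) + s² = 3*s + s² = s² + 3*s)
g = ⅒ (g = 1/(2*(3 + 2)) = 1/(2*5) = 1/10 = ⅒ ≈ 0.10000)
o(w) = ⅒
(-1077 - 1*(-1775))*o(0) = (-1077 - 1*(-1775))*(⅒) = (-1077 + 1775)*(⅒) = 698*(⅒) = 349/5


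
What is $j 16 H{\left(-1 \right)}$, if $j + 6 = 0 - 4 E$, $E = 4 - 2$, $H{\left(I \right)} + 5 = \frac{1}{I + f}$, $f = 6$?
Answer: $\frac{5376}{5} \approx 1075.2$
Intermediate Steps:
$H{\left(I \right)} = -5 + \frac{1}{6 + I}$ ($H{\left(I \right)} = -5 + \frac{1}{I + 6} = -5 + \frac{1}{6 + I}$)
$E = 2$ ($E = 4 - 2 = 2$)
$j = -14$ ($j = -6 + \left(0 - 8\right) = -6 - 8 = -14$)
$j 16 H{\left(-1 \right)} = - 14 \cdot 16 \frac{-29 - -5}{6 - 1} = - 14 \cdot 16 \frac{-29 + 5}{5} = - 14 \cdot 16 \cdot \frac{1}{5} \left(-24\right) = - 14 \cdot 16 \left(- \frac{24}{5}\right) = \left(-14\right) \left(- \frac{384}{5}\right) = \frac{5376}{5}$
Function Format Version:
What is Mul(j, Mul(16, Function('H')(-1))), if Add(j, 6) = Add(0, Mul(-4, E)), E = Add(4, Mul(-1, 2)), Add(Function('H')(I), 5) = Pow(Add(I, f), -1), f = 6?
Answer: Rational(5376, 5) ≈ 1075.2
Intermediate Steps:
Function('H')(I) = Add(-5, Pow(Add(6, I), -1)) (Function('H')(I) = Add(-5, Pow(Add(I, 6), -1)) = Add(-5, Pow(Add(6, I), -1)))
E = 2 (E = Add(4, -2) = 2)
j = -14 (j = Add(-6, Add(0, Mul(-4, 2))) = Add(-6, Add(0, -8)) = Add(-6, -8) = -14)
Mul(j, Mul(16, Function('H')(-1))) = Mul(-14, Mul(16, Mul(Pow(Add(6, -1), -1), Add(-29, Mul(-5, -1))))) = Mul(-14, Mul(16, Mul(Pow(5, -1), Add(-29, 5)))) = Mul(-14, Mul(16, Mul(Rational(1, 5), -24))) = Mul(-14, Mul(16, Rational(-24, 5))) = Mul(-14, Rational(-384, 5)) = Rational(5376, 5)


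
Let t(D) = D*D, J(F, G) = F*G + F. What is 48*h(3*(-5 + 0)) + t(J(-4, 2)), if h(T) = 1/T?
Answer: 704/5 ≈ 140.80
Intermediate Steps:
J(F, G) = F + F*G
t(D) = D²
48*h(3*(-5 + 0)) + t(J(-4, 2)) = 48/((3*(-5 + 0))) + (-4*(1 + 2))² = 48/((3*(-5))) + (-4*3)² = 48/(-15) + (-12)² = 48*(-1/15) + 144 = -16/5 + 144 = 704/5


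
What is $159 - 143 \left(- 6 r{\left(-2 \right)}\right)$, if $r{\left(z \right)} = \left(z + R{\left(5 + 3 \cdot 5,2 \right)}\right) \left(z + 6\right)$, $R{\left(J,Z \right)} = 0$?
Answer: $-6705$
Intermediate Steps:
$r{\left(z \right)} = z \left(6 + z\right)$ ($r{\left(z \right)} = \left(z + 0\right) \left(z + 6\right) = z \left(6 + z\right)$)
$159 - 143 \left(- 6 r{\left(-2 \right)}\right) = 159 - 143 \left(- 6 \left(- 2 \left(6 - 2\right)\right)\right) = 159 - 143 \left(- 6 \left(\left(-2\right) 4\right)\right) = 159 - 143 \left(\left(-6\right) \left(-8\right)\right) = 159 - 6864 = -6705$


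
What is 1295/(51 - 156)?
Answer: -37/3 ≈ -12.333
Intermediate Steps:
1295/(51 - 156) = 1295/(-105) = 1295*(-1/105) = -37/3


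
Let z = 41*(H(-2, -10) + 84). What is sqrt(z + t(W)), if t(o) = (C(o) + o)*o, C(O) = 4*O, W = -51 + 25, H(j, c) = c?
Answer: sqrt(6414) ≈ 80.087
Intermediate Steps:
W = -26
z = 3034 (z = 41*(-10 + 84) = 41*74 = 3034)
t(o) = 5*o**2 (t(o) = (4*o + o)*o = (5*o)*o = 5*o**2)
sqrt(z + t(W)) = sqrt(3034 + 5*(-26)**2) = sqrt(3034 + 5*676) = sqrt(3034 + 3380) = sqrt(6414)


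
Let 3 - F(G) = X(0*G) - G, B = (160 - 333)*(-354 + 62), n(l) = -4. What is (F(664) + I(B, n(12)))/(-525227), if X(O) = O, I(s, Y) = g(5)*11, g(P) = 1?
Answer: -678/525227 ≈ -0.0012909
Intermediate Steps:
B = 50516 (B = -173*(-292) = 50516)
I(s, Y) = 11 (I(s, Y) = 1*11 = 11)
F(G) = 3 + G (F(G) = 3 - (0*G - G) = 3 - (0 - G) = 3 - (-1)*G = 3 + G)
(F(664) + I(B, n(12)))/(-525227) = ((3 + 664) + 11)/(-525227) = (667 + 11)*(-1/525227) = 678*(-1/525227) = -678/525227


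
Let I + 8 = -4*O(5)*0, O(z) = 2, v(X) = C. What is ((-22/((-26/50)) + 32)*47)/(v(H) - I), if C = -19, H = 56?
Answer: -45402/143 ≈ -317.50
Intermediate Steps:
v(X) = -19
I = -8 (I = -8 - 4*2*0 = -8 - 8*0 = -8 + 0 = -8)
((-22/((-26/50)) + 32)*47)/(v(H) - I) = ((-22/((-26/50)) + 32)*47)/(-19 - 1*(-8)) = ((-22/((-26*1/50)) + 32)*47)/(-19 + 8) = ((-22/(-13/25) + 32)*47)/(-11) = ((-22*(-25/13) + 32)*47)*(-1/11) = ((550/13 + 32)*47)*(-1/11) = ((966/13)*47)*(-1/11) = (45402/13)*(-1/11) = -45402/143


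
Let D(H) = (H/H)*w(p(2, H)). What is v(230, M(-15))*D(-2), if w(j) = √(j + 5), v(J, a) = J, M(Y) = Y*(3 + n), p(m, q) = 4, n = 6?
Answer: 690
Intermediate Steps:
M(Y) = 9*Y (M(Y) = Y*(3 + 6) = Y*9 = 9*Y)
w(j) = √(5 + j)
D(H) = 3 (D(H) = (H/H)*√(5 + 4) = 1*√9 = 1*3 = 3)
v(230, M(-15))*D(-2) = 230*3 = 690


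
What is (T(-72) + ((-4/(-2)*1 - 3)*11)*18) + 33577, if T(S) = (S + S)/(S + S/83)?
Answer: 1402001/42 ≈ 33381.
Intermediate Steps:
T(S) = 83/42 (T(S) = (2*S)/(S + S*(1/83)) = (2*S)/(S + S/83) = (2*S)/((84*S/83)) = (2*S)*(83/(84*S)) = 83/42)
(T(-72) + ((-4/(-2)*1 - 3)*11)*18) + 33577 = (83/42 + ((-4/(-2)*1 - 3)*11)*18) + 33577 = (83/42 + ((-4*(-1/2)*1 - 3)*11)*18) + 33577 = (83/42 + ((2*1 - 3)*11)*18) + 33577 = (83/42 + ((2 - 3)*11)*18) + 33577 = (83/42 - 1*11*18) + 33577 = (83/42 - 11*18) + 33577 = (83/42 - 198) + 33577 = -8233/42 + 33577 = 1402001/42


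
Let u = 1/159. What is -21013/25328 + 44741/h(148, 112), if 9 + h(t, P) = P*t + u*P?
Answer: 124824997187/66720663920 ≈ 1.8709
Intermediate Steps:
u = 1/159 ≈ 0.0062893
h(t, P) = -9 + P/159 + P*t (h(t, P) = -9 + (P*t + P/159) = -9 + (P/159 + P*t) = -9 + P/159 + P*t)
-21013/25328 + 44741/h(148, 112) = -21013/25328 + 44741/(-9 + (1/159)*112 + 112*148) = -21013*1/25328 + 44741/(-9 + 112/159 + 16576) = -21013/25328 + 44741/(2634265/159) = -21013/25328 + 44741*(159/2634265) = -21013/25328 + 7113819/2634265 = 124824997187/66720663920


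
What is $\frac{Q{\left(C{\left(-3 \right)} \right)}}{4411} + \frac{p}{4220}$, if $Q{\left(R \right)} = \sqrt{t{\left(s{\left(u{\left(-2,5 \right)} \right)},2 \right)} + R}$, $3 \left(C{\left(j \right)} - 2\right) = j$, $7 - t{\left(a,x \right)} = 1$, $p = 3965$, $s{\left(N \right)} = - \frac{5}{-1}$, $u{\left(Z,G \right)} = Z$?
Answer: $\frac{793}{844} + \frac{\sqrt{7}}{4411} \approx 0.94017$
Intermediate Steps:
$s{\left(N \right)} = 5$ ($s{\left(N \right)} = \left(-5\right) \left(-1\right) = 5$)
$t{\left(a,x \right)} = 6$ ($t{\left(a,x \right)} = 7 - 1 = 6$)
$C{\left(j \right)} = 2 + \frac{j}{3}$
$Q{\left(R \right)} = \sqrt{6 + R}$
$\frac{Q{\left(C{\left(-3 \right)} \right)}}{4411} + \frac{p}{4220} = \frac{\sqrt{6 + \left(2 + \frac{1}{3} \left(-3\right)\right)}}{4411} + \frac{3965}{4220} = \sqrt{6 + \left(2 - 1\right)} \frac{1}{4411} + 3965 \cdot \frac{1}{4220} = \sqrt{6 + 1} \cdot \frac{1}{4411} + \frac{793}{844} = \sqrt{7} \cdot \frac{1}{4411} + \frac{793}{844} = \frac{\sqrt{7}}{4411} + \frac{793}{844} = \frac{793}{844} + \frac{\sqrt{7}}{4411}$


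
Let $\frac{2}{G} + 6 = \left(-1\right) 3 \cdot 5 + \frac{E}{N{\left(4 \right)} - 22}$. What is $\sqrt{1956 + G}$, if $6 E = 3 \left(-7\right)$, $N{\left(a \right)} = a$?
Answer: $\frac{2 \sqrt{274316007}}{749} \approx 44.226$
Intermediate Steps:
$E = - \frac{7}{2}$ ($E = \frac{3 \left(-7\right)}{6} = \frac{1}{6} \left(-21\right) = - \frac{7}{2} \approx -3.5$)
$G = - \frac{72}{749}$ ($G = \frac{2}{-6 - \left(\frac{7}{2 \left(4 - 22\right)} - \left(-1\right) 3 \cdot 5\right)} = \frac{2}{-6 - \left(15 + \frac{7}{2 \left(-18\right)}\right)} = \frac{2}{-6 - \frac{533}{36}} = \frac{2}{- \frac{749}{36}} = 2 \left(- \frac{36}{749}\right) = - \frac{72}{749} \approx -0.096128$)
$\sqrt{1956 + G} = \sqrt{1956 - \frac{72}{749}} = \sqrt{\frac{1464972}{749}} = \frac{2 \sqrt{274316007}}{749}$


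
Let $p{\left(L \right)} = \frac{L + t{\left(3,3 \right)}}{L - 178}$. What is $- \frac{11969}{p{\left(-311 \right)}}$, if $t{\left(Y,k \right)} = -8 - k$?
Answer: $- \frac{5852841}{322} \approx -18177.0$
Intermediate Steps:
$p{\left(L \right)} = \frac{-11 + L}{-178 + L}$ ($p{\left(L \right)} = \frac{L - 11}{L - 178} = \frac{L - 11}{-178 + L} = \frac{-11 + L}{-178 + L}$)
$- \frac{11969}{p{\left(-311 \right)}} = - \frac{11969}{\frac{1}{-178 - 311} \left(-11 - 311\right)} = - \frac{11969}{\frac{1}{-489} \left(-322\right)} = - \frac{11969}{\left(- \frac{1}{489}\right) \left(-322\right)} = - \frac{11969}{\frac{322}{489}} = \left(-11969\right) \frac{489}{322} = - \frac{5852841}{322}$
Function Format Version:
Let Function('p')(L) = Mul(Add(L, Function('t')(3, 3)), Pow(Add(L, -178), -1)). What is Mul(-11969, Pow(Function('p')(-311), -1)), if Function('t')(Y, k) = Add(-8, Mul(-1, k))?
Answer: Rational(-5852841, 322) ≈ -18177.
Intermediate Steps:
Function('p')(L) = Mul(Pow(Add(-178, L), -1), Add(-11, L)) (Function('p')(L) = Mul(Add(L, Add(-8, Mul(-1, 3))), Pow(Add(L, -178), -1)) = Mul(Add(L, Add(-8, -3)), Pow(Add(-178, L), -1)) = Mul(Add(L, -11), Pow(Add(-178, L), -1)) = Mul(Add(-11, L), Pow(Add(-178, L), -1)) = Mul(Pow(Add(-178, L), -1), Add(-11, L)))
Mul(-11969, Pow(Function('p')(-311), -1)) = Mul(-11969, Pow(Mul(Pow(Add(-178, -311), -1), Add(-11, -311)), -1)) = Mul(-11969, Pow(Mul(Pow(-489, -1), -322), -1)) = Mul(-11969, Pow(Mul(Rational(-1, 489), -322), -1)) = Mul(-11969, Pow(Rational(322, 489), -1)) = Mul(-11969, Rational(489, 322)) = Rational(-5852841, 322)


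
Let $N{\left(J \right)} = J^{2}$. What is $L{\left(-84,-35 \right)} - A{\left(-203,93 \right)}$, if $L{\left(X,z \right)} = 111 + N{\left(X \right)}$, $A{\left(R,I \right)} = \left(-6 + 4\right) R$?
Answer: $6761$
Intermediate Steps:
$A{\left(R,I \right)} = - 2 R$
$L{\left(X,z \right)} = 111 + X^{2}$
$L{\left(-84,-35 \right)} - A{\left(-203,93 \right)} = \left(111 + \left(-84\right)^{2}\right) - \left(-2\right) \left(-203\right) = \left(111 + 7056\right) - 406 = 7167 - 406 = 6761$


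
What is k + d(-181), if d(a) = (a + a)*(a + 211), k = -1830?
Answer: -12690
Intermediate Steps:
d(a) = 2*a*(211 + a) (d(a) = (2*a)*(211 + a) = 2*a*(211 + a))
k + d(-181) = -1830 + 2*(-181)*(211 - 181) = -1830 + 2*(-181)*30 = -1830 - 10860 = -12690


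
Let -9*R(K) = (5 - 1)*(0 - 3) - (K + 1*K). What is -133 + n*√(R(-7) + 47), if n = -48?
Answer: -133 - 16*√421 ≈ -461.29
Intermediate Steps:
R(K) = 4/3 + 2*K/9 (R(K) = -((5 - 1)*(0 - 3) - (K + 1*K))/9 = -(4*(-3) - (K + K))/9 = -(-12 - 2*K)/9 = 4/3 + 2*K/9)
-133 + n*√(R(-7) + 47) = -133 - 48*√((4/3 + (2/9)*(-7)) + 47) = -133 - 48*√((4/3 - 14/9) + 47) = -133 - 48*√(-2/9 + 47) = -133 - 16*√421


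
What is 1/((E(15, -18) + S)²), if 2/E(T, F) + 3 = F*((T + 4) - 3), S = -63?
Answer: 84681/336172225 ≈ 0.00025190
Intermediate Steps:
E(T, F) = 2/(-3 + F*(1 + T)) (E(T, F) = 2/(-3 + F*((T + 4) - 3)) = 2/(-3 + F*((4 + T) - 3)) = 2/(-3 + F*(1 + T)))
1/((E(15, -18) + S)²) = 1/((2/(-3 - 18 - 18*15) - 63)²) = 1/((2/(-3 - 18 - 270) - 63)²) = 1/((2/(-291) - 63)²) = 1/((2*(-1/291) - 63)²) = 1/((-2/291 - 63)²) = 1/((-18335/291)²) = 1/(336172225/84681) = 84681/336172225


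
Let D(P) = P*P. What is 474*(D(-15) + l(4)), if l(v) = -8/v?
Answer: 105702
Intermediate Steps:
D(P) = P²
474*(D(-15) + l(4)) = 474*((-15)² - 8/4) = 474*(225 - 8*¼) = 474*(225 - 2) = 474*223 = 105702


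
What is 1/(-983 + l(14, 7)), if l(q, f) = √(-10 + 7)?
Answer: -983/966292 - I*√3/966292 ≈ -0.0010173 - 1.7925e-6*I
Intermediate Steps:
l(q, f) = I*√3 (l(q, f) = √(-3) = I*√3)
1/(-983 + l(14, 7)) = 1/(-983 + I*√3)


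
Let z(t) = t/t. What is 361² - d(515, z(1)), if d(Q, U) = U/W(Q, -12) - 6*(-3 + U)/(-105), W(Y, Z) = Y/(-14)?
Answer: 93961543/721 ≈ 1.3032e+5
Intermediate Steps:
W(Y, Z) = -Y/14 (W(Y, Z) = Y*(-1/14) = -Y/14)
z(t) = 1
d(Q, U) = -6/35 + 2*U/35 - 14*U/Q (d(Q, U) = U/((-Q/14)) - 6*(-3 + U)/(-105) = U*(-14/Q) + (18 - 6*U)*(-1/105) = -14*U/Q + (-6/35 + 2*U/35) = -6/35 + 2*U/35 - 14*U/Q)
361² - d(515, z(1)) = 361² - 2*(-245*1 + 515*(-3 + 1))/(35*515) = 130321 - 2*(-245 + 515*(-2))/(35*515) = 130321 - 2*(-245 - 1030)/(35*515) = 130321 - 2*(-1275)/(35*515) = 130321 - 1*(-102/721) = 130321 + 102/721 = 93961543/721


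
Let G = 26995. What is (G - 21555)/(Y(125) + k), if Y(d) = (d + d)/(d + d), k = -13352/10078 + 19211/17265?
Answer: 29579433900/4283839 ≈ 6904.9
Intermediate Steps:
k = -18456911/86998335 (k = -13352*1/10078 + 19211*(1/17265) = -6676/5039 + 19211/17265 = -18456911/86998335 ≈ -0.21215)
Y(d) = 1 (Y(d) = (2*d)/((2*d)) = (2*d)*(1/(2*d)) = 1)
(G - 21555)/(Y(125) + k) = (26995 - 21555)/(1 - 18456911/86998335) = 5440/(68541424/86998335) = 5440*(86998335/68541424) = 29579433900/4283839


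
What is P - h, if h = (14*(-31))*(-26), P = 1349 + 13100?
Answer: 3165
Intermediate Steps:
P = 14449
h = 11284 (h = -434*(-26) = 11284)
P - h = 14449 - 1*11284 = 14449 - 11284 = 3165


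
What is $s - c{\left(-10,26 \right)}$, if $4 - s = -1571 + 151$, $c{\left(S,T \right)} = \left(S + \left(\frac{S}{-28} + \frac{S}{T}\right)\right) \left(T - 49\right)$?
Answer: $\frac{217193}{182} \approx 1193.4$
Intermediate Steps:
$c{\left(S,T \right)} = \left(-49 + T\right) \left(\frac{27 S}{28} + \frac{S}{T}\right)$ ($c{\left(S,T \right)} = \left(S + \left(S \left(- \frac{1}{28}\right) + \frac{S}{T}\right)\right) \left(-49 + T\right) = \left(S - \left(\frac{S}{28} - \frac{S}{T}\right)\right) \left(-49 + T\right) = \left(\frac{27 S}{28} + \frac{S}{T}\right) \left(-49 + T\right) = \left(-49 + T\right) \left(\frac{27 S}{28} + \frac{S}{T}\right)$)
$s = 1424$ ($s = 4 - \left(-1571 + 151\right) = 4 - -1420 = 4 + 1420 = 1424$)
$s - c{\left(-10,26 \right)} = 1424 - \frac{1}{28} \left(-10\right) \frac{1}{26} \left(-1372 + 26 \left(-1295 + 27 \cdot 26\right)\right) = 1424 - \frac{1}{28} \left(-10\right) \frac{1}{26} \left(-1372 + 26 \left(-1295 + 702\right)\right) = 1424 - \frac{1}{28} \left(-10\right) \frac{1}{26} \left(-1372 + 26 \left(-593\right)\right) = 1424 - \frac{1}{28} \left(-10\right) \frac{1}{26} \left(-1372 - 15418\right) = 1424 - \frac{1}{28} \left(-10\right) \frac{1}{26} \left(-16790\right) = 1424 - \frac{41975}{182} = \frac{217193}{182}$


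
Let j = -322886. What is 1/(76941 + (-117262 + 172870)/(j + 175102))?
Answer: 2639/203046306 ≈ 1.2997e-5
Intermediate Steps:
1/(76941 + (-117262 + 172870)/(j + 175102)) = 1/(76941 + (-117262 + 172870)/(-322886 + 175102)) = 1/(76941 + 55608/(-147784)) = 1/(76941 + 55608*(-1/147784)) = 1/(76941 - 993/2639) = 1/(203046306/2639) = 2639/203046306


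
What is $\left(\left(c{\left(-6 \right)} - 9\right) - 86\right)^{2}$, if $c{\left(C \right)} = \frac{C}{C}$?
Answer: $8836$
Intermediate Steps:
$c{\left(C \right)} = 1$
$\left(\left(c{\left(-6 \right)} - 9\right) - 86\right)^{2} = \left(\left(1 - 9\right) - 86\right)^{2} = \left(-8 - 86\right)^{2} = \left(-94\right)^{2} = 8836$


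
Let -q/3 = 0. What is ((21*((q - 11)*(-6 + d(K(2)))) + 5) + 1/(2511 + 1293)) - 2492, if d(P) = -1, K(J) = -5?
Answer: -3309479/3804 ≈ -870.00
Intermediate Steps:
q = 0 (q = -3*0 = 0)
((21*((q - 11)*(-6 + d(K(2)))) + 5) + 1/(2511 + 1293)) - 2492 = ((21*((0 - 11)*(-6 - 1)) + 5) + 1/(2511 + 1293)) - 2492 = ((21*(-11*(-7)) + 5) + 1/3804) - 2492 = ((21*77 + 5) + 1/3804) - 2492 = ((1617 + 5) + 1/3804) - 2492 = (1622 + 1/3804) - 2492 = 6170089/3804 - 2492 = -3309479/3804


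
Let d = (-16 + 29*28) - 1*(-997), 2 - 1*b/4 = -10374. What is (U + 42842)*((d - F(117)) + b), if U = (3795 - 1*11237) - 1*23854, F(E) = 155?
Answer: 498117532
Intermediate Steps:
b = 41504 (b = 8 - 4*(-10374) = 8 + 41496 = 41504)
U = -31296 (U = (3795 - 11237) - 23854 = -7442 - 23854 = -31296)
d = 1793 (d = (-16 + 812) + 997 = 796 + 997 = 1793)
(U + 42842)*((d - F(117)) + b) = (-31296 + 42842)*((1793 - 1*155) + 41504) = 11546*((1793 - 155) + 41504) = 11546*(1638 + 41504) = 11546*43142 = 498117532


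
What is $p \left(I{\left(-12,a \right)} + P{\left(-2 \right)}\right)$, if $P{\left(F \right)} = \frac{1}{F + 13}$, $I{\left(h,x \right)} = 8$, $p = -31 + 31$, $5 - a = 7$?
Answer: $0$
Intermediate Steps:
$a = -2$ ($a = 5 - 7 = -2$)
$p = 0$
$P{\left(F \right)} = \frac{1}{13 + F}$
$p \left(I{\left(-12,a \right)} + P{\left(-2 \right)}\right) = 0 \left(8 + \frac{1}{13 - 2}\right) = 0 \left(8 + \frac{1}{11}\right) = 0 \cdot \frac{89}{11} = 0$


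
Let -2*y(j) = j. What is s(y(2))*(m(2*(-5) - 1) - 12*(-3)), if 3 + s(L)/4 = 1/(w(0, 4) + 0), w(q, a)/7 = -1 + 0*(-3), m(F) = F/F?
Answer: -3256/7 ≈ -465.14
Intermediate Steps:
m(F) = 1
w(q, a) = -7 (w(q, a) = 7*(-1 + 0*(-3)) = 7*(-1 + 0) = 7*(-1) = -7)
y(j) = -j/2
s(L) = -88/7 (s(L) = -12 + 4/(-7 + 0) = -12 + 4/(-7) = -12 + 4*(-⅐) = -12 - 4/7 = -88/7)
s(y(2))*(m(2*(-5) - 1) - 12*(-3)) = -88*(1 - 12*(-3))/7 = -88*(1 + 36)/7 = -88/7*37 = -3256/7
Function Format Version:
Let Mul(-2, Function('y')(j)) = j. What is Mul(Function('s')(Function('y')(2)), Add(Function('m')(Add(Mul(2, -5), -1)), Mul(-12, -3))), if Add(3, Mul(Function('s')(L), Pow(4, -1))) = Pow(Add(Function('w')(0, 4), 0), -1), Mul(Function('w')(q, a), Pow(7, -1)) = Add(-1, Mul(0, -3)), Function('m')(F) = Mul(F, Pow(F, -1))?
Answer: Rational(-3256, 7) ≈ -465.14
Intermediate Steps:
Function('m')(F) = 1
Function('w')(q, a) = -7 (Function('w')(q, a) = Mul(7, Add(-1, Mul(0, -3))) = Mul(7, Add(-1, 0)) = Mul(7, -1) = -7)
Function('y')(j) = Mul(Rational(-1, 2), j)
Function('s')(L) = Rational(-88, 7) (Function('s')(L) = Add(-12, Mul(4, Pow(Add(-7, 0), -1))) = Add(-12, Mul(4, Pow(-7, -1))) = Add(-12, Mul(4, Rational(-1, 7))) = Add(-12, Rational(-4, 7)) = Rational(-88, 7))
Mul(Function('s')(Function('y')(2)), Add(Function('m')(Add(Mul(2, -5), -1)), Mul(-12, -3))) = Mul(Rational(-88, 7), Add(1, Mul(-12, -3))) = Mul(Rational(-88, 7), Add(1, 36)) = Mul(Rational(-88, 7), 37) = Rational(-3256, 7)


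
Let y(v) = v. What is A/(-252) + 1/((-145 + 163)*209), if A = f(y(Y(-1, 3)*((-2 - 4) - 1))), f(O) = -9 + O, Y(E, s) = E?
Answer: 12/1463 ≈ 0.0082023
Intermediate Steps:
A = -2 (A = -9 - ((-2 - 4) - 1) = -9 - (-6 - 1) = -9 - 1*(-7) = -9 + 7 = -2)
A/(-252) + 1/((-145 + 163)*209) = -2/(-252) + 1/((-145 + 163)*209) = -2*(-1/252) + (1/209)/18 = 1/126 + (1/18)*(1/209) = 1/126 + 1/3762 = 12/1463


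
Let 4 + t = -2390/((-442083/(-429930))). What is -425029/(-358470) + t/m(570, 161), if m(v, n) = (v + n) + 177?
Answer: -16530172525957/11991160971090 ≈ -1.3785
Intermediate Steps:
t = -343100344/147361 (t = -4 - 2390/((-442083/(-429930))) = -4 - 2390/((-442083*(-1/429930))) = -4 - 2390/147361/143310 = -4 - 2390*143310/147361 = -4 - 342510900/147361 = -343100344/147361 ≈ -2328.3)
m(v, n) = 177 + n + v (m(v, n) = (n + v) + 177 = 177 + n + v)
-425029/(-358470) + t/m(570, 161) = -425029/(-358470) - 343100344/(147361*(177 + 161 + 570)) = -425029*(-1/358470) - 343100344/147361/908 = 425029/358470 - 343100344/147361*1/908 = 425029/358470 - 85775086/33450947 = -16530172525957/11991160971090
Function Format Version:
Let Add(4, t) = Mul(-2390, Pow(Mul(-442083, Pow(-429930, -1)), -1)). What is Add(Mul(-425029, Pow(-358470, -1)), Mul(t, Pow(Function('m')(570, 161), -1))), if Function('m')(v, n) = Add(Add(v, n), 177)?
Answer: Rational(-16530172525957, 11991160971090) ≈ -1.3785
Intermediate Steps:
t = Rational(-343100344, 147361) (t = Add(-4, Mul(-2390, Pow(Mul(-442083, Pow(-429930, -1)), -1))) = Add(-4, Mul(-2390, Pow(Mul(-442083, Rational(-1, 429930)), -1))) = Add(-4, Mul(-2390, Pow(Rational(147361, 143310), -1))) = Add(-4, Mul(-2390, Rational(143310, 147361))) = Add(-4, Rational(-342510900, 147361)) = Rational(-343100344, 147361) ≈ -2328.3)
Function('m')(v, n) = Add(177, n, v) (Function('m')(v, n) = Add(Add(n, v), 177) = Add(177, n, v))
Add(Mul(-425029, Pow(-358470, -1)), Mul(t, Pow(Function('m')(570, 161), -1))) = Add(Mul(-425029, Pow(-358470, -1)), Mul(Rational(-343100344, 147361), Pow(Add(177, 161, 570), -1))) = Add(Mul(-425029, Rational(-1, 358470)), Mul(Rational(-343100344, 147361), Pow(908, -1))) = Add(Rational(425029, 358470), Mul(Rational(-343100344, 147361), Rational(1, 908))) = Add(Rational(425029, 358470), Rational(-85775086, 33450947)) = Rational(-16530172525957, 11991160971090)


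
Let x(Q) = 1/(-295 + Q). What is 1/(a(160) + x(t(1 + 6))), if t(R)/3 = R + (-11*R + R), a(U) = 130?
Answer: 484/62919 ≈ 0.0076924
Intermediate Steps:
t(R) = -27*R (t(R) = 3*(R + (-11*R + R)) = 3*(R - 10*R) = 3*(-9*R) = -27*R)
1/(a(160) + x(t(1 + 6))) = 1/(130 + 1/(-295 - 27*(1 + 6))) = 1/(130 + 1/(-295 - 27*7)) = 1/(130 + 1/(-295 - 189)) = 1/(130 + 1/(-484)) = 1/(130 - 1/484) = 1/(62919/484) = 484/62919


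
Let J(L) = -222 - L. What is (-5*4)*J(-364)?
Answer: -2840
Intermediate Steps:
(-5*4)*J(-364) = (-5*4)*(-222 - 1*(-364)) = -20*(-222 + 364) = -20*142 = -2840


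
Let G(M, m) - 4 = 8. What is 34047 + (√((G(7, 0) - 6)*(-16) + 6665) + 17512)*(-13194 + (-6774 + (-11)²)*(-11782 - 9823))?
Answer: 2516909974999 + 143724871*√6569 ≈ 2.5286e+12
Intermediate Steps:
G(M, m) = 12 (G(M, m) = 4 + 8 = 12)
34047 + (√((G(7, 0) - 6)*(-16) + 6665) + 17512)*(-13194 + (-6774 + (-11)²)*(-11782 - 9823)) = 34047 + (√((12 - 6)*(-16) + 6665) + 17512)*(-13194 + (-6774 + (-11)²)*(-11782 - 9823)) = 34047 + (√(6*(-16) + 6665) + 17512)*(-13194 + (-6774 + 121)*(-21605)) = 34047 + (√(-96 + 6665) + 17512)*(-13194 - 6653*(-21605)) = 34047 + (√6569 + 17512)*(-13194 + 143738065) = 34047 + (17512 + √6569)*143724871 = 34047 + (2516909940952 + 143724871*√6569) = 2516909974999 + 143724871*√6569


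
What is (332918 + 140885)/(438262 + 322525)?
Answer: 473803/760787 ≈ 0.62278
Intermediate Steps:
(332918 + 140885)/(438262 + 322525) = 473803/760787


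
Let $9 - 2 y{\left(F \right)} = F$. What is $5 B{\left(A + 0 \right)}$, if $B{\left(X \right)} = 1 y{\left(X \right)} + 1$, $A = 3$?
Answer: $20$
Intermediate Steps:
$y{\left(F \right)} = \frac{9}{2} - \frac{F}{2}$
$B{\left(X \right)} = \frac{11}{2} - \frac{X}{2}$ ($B{\left(X \right)} = 1 \left(\frac{9}{2} - \frac{X}{2}\right) + 1 = \left(\frac{9}{2} - \frac{X}{2}\right) + 1 = \frac{11}{2} - \frac{X}{2}$)
$5 B{\left(A + 0 \right)} = 5 \left(\frac{11}{2} - \frac{3 + 0}{2}\right) = 5 \left(\frac{11}{2} - \frac{3}{2}\right) = 5 \cdot 4 = 20$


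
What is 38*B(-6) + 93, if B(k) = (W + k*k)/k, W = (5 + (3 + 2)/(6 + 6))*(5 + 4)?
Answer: -1775/4 ≈ -443.75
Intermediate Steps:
W = 195/4 (W = (5 + 5/12)*9 = (65/12)*9 = 195/4 ≈ 48.750)
B(k) = (195/4 + k²)/k (B(k) = (195/4 + k*k)/k = (195/4 + k²)/k)
38*B(-6) + 93 = 38*(-6 + (195/4)/(-6)) + 93 = 38*(-6 + (195/4)*(-⅙)) + 93 = 38*(-6 - 65/8) + 93 = 38*(-113/8) + 93 = -2147/4 + 93 = -1775/4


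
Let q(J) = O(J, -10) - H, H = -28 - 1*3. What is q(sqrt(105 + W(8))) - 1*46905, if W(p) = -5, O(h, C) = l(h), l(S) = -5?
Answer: -46879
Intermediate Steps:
O(h, C) = -5
H = -31 (H = -28 - 3 = -31)
q(J) = 26 (q(J) = -5 - 1*(-31) = -5 + 31 = 26)
q(sqrt(105 + W(8))) - 1*46905 = 26 - 1*46905 = 26 - 46905 = -46879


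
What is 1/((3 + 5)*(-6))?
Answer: -1/48 ≈ -0.020833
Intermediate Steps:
1/((3 + 5)*(-6)) = 1/(8*(-6)) = 1/(-48) = -1/48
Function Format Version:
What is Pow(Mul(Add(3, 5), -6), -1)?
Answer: Rational(-1, 48) ≈ -0.020833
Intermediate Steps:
Pow(Mul(Add(3, 5), -6), -1) = Pow(Mul(8, -6), -1) = Pow(-48, -1) = Rational(-1, 48)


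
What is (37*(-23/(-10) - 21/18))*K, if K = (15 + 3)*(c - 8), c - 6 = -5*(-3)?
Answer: 49062/5 ≈ 9812.4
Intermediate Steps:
c = 21 (c = 6 - 5*(-3) = 6 + 15 = 21)
K = 234 (K = (15 + 3)*(21 - 8) = 18*13 = 234)
(37*(-23/(-10) - 21/18))*K = (37*(-23/(-10) - 21/18))*234 = (37*(-23*(-⅒) - 21*1/18))*234 = (37*(23/10 - 7/6))*234 = (37*(17/15))*234 = (629/15)*234 = 49062/5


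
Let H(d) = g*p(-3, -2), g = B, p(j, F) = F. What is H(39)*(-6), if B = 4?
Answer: 48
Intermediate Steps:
g = 4
H(d) = -8 (H(d) = 4*(-2) = -8)
H(39)*(-6) = -8*(-6) = 48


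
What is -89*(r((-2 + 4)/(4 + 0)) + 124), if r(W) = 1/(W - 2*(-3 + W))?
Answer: -121574/11 ≈ -11052.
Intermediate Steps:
r(W) = 1/(6 - W) (r(W) = 1/(W + (6 - 2*W)) = 1/(6 - W))
-89*(r((-2 + 4)/(4 + 0)) + 124) = -89*(-1/(-6 + (-2 + 4)/(4 + 0)) + 124) = -89*(-1/(-6 + 2/4) + 124) = -89*(-1/(-6 + 2*(1/4)) + 124) = -89*(-1/(-6 + 1/2) + 124) = -89*(-1/(-11/2) + 124) = -89*(-1*(-2/11) + 124) = -89*(2/11 + 124) = -89*1366/11 = -121574/11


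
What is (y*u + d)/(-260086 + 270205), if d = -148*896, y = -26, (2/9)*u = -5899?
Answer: 557575/10119 ≈ 55.102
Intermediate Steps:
u = -53091/2 (u = (9/2)*(-5899) = -53091/2 ≈ -26546.)
d = -132608
(y*u + d)/(-260086 + 270205) = (-26*(-53091/2) - 132608)/(-260086 + 270205) = (690183 - 132608)/10119 = 557575*(1/10119) = 557575/10119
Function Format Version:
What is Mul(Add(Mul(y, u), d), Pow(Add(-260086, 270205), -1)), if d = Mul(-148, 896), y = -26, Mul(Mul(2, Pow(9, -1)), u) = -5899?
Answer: Rational(557575, 10119) ≈ 55.102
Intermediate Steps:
u = Rational(-53091, 2) (u = Mul(Rational(9, 2), -5899) = Rational(-53091, 2) ≈ -26546.)
d = -132608
Mul(Add(Mul(y, u), d), Pow(Add(-260086, 270205), -1)) = Mul(Add(Mul(-26, Rational(-53091, 2)), -132608), Pow(Add(-260086, 270205), -1)) = Mul(Add(690183, -132608), Pow(10119, -1)) = Mul(557575, Rational(1, 10119)) = Rational(557575, 10119)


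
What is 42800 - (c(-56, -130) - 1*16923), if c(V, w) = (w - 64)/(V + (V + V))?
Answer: 5016635/84 ≈ 59722.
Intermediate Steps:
c(V, w) = (-64 + w)/(3*V) (c(V, w) = (-64 + w)/(V + 2*V) = (-64 + w)/((3*V)) = (-64 + w)*(1/(3*V)) = (-64 + w)/(3*V))
42800 - (c(-56, -130) - 1*16923) = 42800 - ((⅓)*(-64 - 130)/(-56) - 1*16923) = 42800 - ((⅓)*(-1/56)*(-194) - 16923) = 42800 - (97/84 - 16923) = 42800 - 1*(-1421435/84) = 42800 + 1421435/84 = 5016635/84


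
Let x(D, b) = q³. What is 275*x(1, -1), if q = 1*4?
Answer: 17600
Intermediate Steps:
q = 4
x(D, b) = 64 (x(D, b) = 4³ = 64)
275*x(1, -1) = 275*64 = 17600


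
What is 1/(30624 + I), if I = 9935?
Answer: 1/40559 ≈ 2.4655e-5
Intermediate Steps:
1/(30624 + I) = 1/(30624 + 9935) = 1/40559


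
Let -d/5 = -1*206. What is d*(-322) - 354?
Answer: -332014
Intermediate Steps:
d = 1030 (d = -(-5)*206 = -5*(-206) = 1030)
d*(-322) - 354 = 1030*(-322) - 354 = -331660 - 354 = -332014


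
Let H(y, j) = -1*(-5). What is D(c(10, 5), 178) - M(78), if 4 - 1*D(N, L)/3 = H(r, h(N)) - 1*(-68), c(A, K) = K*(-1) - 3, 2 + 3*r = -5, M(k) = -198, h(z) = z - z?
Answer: -9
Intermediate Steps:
h(z) = 0
r = -7/3 (r = -⅔ + (⅓)*(-5) = -⅔ - 5/3 = -7/3 ≈ -2.3333)
H(y, j) = 5
c(A, K) = -3 - K (c(A, K) = -K - 3 = -3 - K)
D(N, L) = -207 (D(N, L) = 12 - 3*(5 - 1*(-68)) = 12 - 3*(5 + 68) = 12 - 3*73 = 12 - 219 = -207)
D(c(10, 5), 178) - M(78) = -207 - 1*(-198) = -207 + 198 = -9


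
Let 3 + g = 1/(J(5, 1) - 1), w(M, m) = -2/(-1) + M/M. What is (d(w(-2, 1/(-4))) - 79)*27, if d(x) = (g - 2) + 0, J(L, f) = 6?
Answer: -11313/5 ≈ -2262.6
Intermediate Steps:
w(M, m) = 3 (w(M, m) = -2*(-1) + 1 = 2 + 1 = 3)
g = -14/5 (g = -3 + 1/(6 - 1) = -3 + 1/5 = -14/5 ≈ -2.8000)
d(x) = -24/5 (d(x) = (-14/5 - 2) + 0 = -24/5 + 0 = -24/5)
(d(w(-2, 1/(-4))) - 79)*27 = (-24/5 - 79)*27 = -419/5*27 = -11313/5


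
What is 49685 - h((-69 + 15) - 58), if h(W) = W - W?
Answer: 49685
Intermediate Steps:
h(W) = 0
49685 - h((-69 + 15) - 58) = 49685 - 1*0 = 49685 + 0 = 49685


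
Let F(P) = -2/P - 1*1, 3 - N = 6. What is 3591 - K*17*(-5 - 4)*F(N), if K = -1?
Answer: 3642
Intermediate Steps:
N = -3 (N = 3 - 1*6 = 3 - 6 = -3)
F(P) = -1 - 2/P (F(P) = -2/P - 1 = -1 - 2/P)
3591 - K*17*(-5 - 4)*F(N) = 3591 - (-1*17)*(-5 - 4)*((-2 - 1*(-3))/(-3)) = 3591 - (-17)*(-(-3)*(-2 + 3)) = 3591 - (-17)*(-(-3)) = 3591 - (-17)*(-9*(-⅓)) = 3591 - (-17)*3 = 3591 - 1*(-51) = 3591 + 51 = 3642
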